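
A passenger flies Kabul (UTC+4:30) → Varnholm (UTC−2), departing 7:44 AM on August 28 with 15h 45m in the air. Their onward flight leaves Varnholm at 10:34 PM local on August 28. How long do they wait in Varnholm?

5 hours 35 minutes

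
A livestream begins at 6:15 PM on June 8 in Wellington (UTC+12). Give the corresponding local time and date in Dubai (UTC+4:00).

Dubai is 8:00 behind Wellington.
Shift by the zone difference: 6:15 PM − 8:00 = 10:15 AM on Jun 8 in Dubai.

10:15 AM on June 8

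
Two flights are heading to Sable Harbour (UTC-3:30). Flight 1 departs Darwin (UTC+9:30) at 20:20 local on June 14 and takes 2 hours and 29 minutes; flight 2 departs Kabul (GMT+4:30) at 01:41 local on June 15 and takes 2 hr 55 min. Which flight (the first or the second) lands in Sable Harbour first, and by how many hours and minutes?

Flight 1 in UTC: 20:20 − 9:30 = 10:50 on Jun 14.
+2 hours 29 minutes → arrive 13:19 UTC on Jun 14.
Flight 2 in UTC: 01:41 − 4:30 = 21:11 on Jun 14.
+2 hours 55 minutes → arrive 00:06 UTC on Jun 15.
Flight 1 lands earlier by 10 hours 47 minutes.

the first, by 10 hours 47 minutes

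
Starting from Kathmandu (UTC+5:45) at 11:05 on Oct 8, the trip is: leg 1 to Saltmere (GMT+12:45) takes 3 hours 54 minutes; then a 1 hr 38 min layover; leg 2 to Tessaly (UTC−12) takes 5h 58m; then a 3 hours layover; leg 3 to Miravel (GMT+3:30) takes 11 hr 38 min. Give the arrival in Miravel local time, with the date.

Convert departure to UTC: 11:05 − 5:45 = 05:20 UTC on Oct 8.
Add 3 hours and 54 minutes leg 1 → 09:14 UTC.
Add 1 hour and 38 minutes layover in Saltmere → 10:52 UTC.
Add 5 hours and 58 minutes leg 2 → 16:50 UTC.
Add 3 hours layover in Tessaly → 19:50 UTC.
Add 11 hours 38 minutes leg 3 → 07:28 UTC (Oct 9).
Miravel is UTC+3:30, so local arrival = 07:28 + 3:30 = 10:58 on Oct 9.

10:58 on October 9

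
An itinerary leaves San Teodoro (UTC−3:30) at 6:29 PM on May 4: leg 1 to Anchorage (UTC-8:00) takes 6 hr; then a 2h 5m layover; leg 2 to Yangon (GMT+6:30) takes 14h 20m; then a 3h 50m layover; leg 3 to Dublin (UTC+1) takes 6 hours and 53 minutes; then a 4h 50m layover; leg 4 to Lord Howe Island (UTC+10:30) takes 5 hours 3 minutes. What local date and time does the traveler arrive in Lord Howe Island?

Convert departure to UTC: 6:29 PM + 3:30 = 9:59 PM UTC on May 4.
Add 6 hours leg 1 → 3:59 AM UTC (May 5).
Add 2 hours and 5 minutes layover in Anchorage → 6:04 AM UTC.
Add 14 hours 20 minutes leg 2 → 8:24 PM UTC.
Add 3 hours 50 minutes layover in Yangon → 12:14 AM UTC (May 6).
Add 6 hours 53 minutes leg 3 → 7:07 AM UTC.
Add 4 hours 50 minutes layover in Dublin → 11:57 AM UTC.
Add 5 hours and 3 minutes leg 4 → 5:00 PM UTC.
Lord Howe Island is UTC+10:30, so local arrival = 5:00 PM + 10:30 = 3:30 AM on May 7.

3:30 AM on May 7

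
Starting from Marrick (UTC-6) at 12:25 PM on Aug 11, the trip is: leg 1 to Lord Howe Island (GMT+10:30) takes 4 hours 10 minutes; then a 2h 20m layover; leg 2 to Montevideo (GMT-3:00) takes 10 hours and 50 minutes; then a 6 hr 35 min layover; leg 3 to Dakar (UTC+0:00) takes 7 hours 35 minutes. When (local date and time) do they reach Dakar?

1:55 AM on August 13

Convert departure to UTC: 12:25 PM + 6:00 = 6:25 PM UTC on Aug 11.
Add 4 hours 10 minutes leg 1 → 10:35 PM UTC.
Add 2 hours and 20 minutes layover in Lord Howe Island → 12:55 AM UTC (Aug 12).
Add 10 hours and 50 minutes leg 2 → 11:45 AM UTC.
Add 6 hours and 35 minutes layover in Montevideo → 6:20 PM UTC.
Add 7 hours 35 minutes leg 3 → 1:55 AM UTC (Aug 13).
Dakar is UTC+0, so local arrival is the same: 1:55 AM on Aug 13.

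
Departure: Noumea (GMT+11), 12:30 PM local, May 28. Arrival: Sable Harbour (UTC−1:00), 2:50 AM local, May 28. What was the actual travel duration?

Departure in UTC: 12:30 PM − 11:00 = 1:30 AM on May 28.
Arrival in UTC: 2:50 AM + 1:00 = 3:50 AM on May 28.
Elapsed = 3:50 AM − 1:30 AM = 2 hours 20 minutes.

2 hours 20 minutes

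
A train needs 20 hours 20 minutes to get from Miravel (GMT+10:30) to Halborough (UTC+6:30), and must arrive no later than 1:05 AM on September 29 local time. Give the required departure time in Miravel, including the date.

8:45 AM on Sep 28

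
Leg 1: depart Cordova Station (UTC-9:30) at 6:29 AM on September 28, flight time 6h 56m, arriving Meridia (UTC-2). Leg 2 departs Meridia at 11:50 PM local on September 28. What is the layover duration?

Convert departure to UTC: 6:29 AM + 9:30 = 3:59 PM UTC on Sep 28.
Add 6 hours and 56 minutes flight time → 10:55 PM UTC.
Meridia is UTC−2:00, so local arrival = 10:55 PM − 2:00 = 8:55 PM on Sep 28.
Layover = 11:50 PM − 8:55 PM = 2 hours 55 minutes.

2 hours 55 minutes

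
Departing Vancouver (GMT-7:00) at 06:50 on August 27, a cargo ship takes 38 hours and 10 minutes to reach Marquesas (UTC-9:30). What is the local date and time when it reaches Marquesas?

18:30 on Aug 28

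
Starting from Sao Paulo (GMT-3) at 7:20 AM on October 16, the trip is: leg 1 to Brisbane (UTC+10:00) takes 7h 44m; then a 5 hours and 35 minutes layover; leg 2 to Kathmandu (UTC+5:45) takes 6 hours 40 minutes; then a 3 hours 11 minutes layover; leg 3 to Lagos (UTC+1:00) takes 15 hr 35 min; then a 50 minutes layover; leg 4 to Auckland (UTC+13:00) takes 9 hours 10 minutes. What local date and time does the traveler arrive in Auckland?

12:05 AM on October 19

Convert departure to UTC: 7:20 AM + 3:00 = 10:20 AM UTC on Oct 16.
Add 7 hours and 44 minutes leg 1 → 6:04 PM UTC.
Add 5 hours and 35 minutes layover in Brisbane → 11:39 PM UTC.
Add 6 hours and 40 minutes leg 2 → 6:19 AM UTC (Oct 17).
Add 3 hours 11 minutes layover in Kathmandu → 9:30 AM UTC.
Add 15 hours and 35 minutes leg 3 → 1:05 AM UTC (Oct 18).
Add 50 minutes layover in Lagos → 1:55 AM UTC.
Add 9 hours and 10 minutes leg 4 → 11:05 AM UTC.
Auckland is UTC+13:00, so local arrival = 11:05 AM + 13:00 = 12:05 AM on Oct 19.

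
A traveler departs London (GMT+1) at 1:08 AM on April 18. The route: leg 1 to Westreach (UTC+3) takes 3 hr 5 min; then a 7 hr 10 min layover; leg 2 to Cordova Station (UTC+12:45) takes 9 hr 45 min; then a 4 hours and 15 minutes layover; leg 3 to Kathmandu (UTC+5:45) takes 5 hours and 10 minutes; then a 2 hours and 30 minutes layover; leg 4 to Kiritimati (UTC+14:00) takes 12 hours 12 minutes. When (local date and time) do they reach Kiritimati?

10:15 AM on Apr 20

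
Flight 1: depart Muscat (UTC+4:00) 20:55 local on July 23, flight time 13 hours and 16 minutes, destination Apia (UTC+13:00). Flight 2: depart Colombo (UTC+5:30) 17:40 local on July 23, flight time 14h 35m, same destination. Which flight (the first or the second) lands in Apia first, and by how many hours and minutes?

the second, by 3 hours 26 minutes

Flight 1 in UTC: 20:55 − 4:00 = 16:55 on Jul 23.
+13 hours and 16 minutes → arrive 06:11 UTC on Jul 24.
Flight 2 in UTC: 17:40 − 5:30 = 12:10 on Jul 23.
+14 hours and 35 minutes → arrive 02:45 UTC on Jul 24.
Flight 2 lands earlier by 3 hours 26 minutes.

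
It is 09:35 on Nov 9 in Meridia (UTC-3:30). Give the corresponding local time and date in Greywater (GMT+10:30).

Greywater is 14:00 ahead of Meridia.
Shift by the zone difference: 09:35 + 14:00 = 23:35 on Nov 9 in Greywater.

23:35 on November 9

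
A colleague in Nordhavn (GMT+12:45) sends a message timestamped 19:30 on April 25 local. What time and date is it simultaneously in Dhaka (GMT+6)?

12:45 on Apr 25

In UTC: 19:30 − 12:45 = 06:45 on Apr 25.
Dhaka is UTC+6:00: 06:45 + 6:00 = 12:45 on Apr 25.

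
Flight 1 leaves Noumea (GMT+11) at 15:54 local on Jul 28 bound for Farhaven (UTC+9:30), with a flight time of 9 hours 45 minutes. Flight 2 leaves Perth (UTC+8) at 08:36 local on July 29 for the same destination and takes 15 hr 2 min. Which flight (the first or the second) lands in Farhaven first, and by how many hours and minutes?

Flight 1 in UTC: 15:54 − 11:00 = 04:54 on Jul 28.
+9 hours 45 minutes → arrive 14:39 UTC on Jul 28.
Flight 2 in UTC: 08:36 − 8:00 = 00:36 on Jul 29.
+15 hours 2 minutes → arrive 15:38 UTC on Jul 29.
Flight 1 lands earlier by 24 hours 59 minutes.

the first, by 24 hours 59 minutes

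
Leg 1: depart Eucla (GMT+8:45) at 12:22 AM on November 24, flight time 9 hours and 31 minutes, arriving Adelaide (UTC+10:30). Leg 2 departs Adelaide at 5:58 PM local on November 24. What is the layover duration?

Convert departure to UTC: 12:22 AM − 8:45 = 3:37 PM UTC on Nov 23.
Add 9 hours 31 minutes flight time → 1:08 AM UTC (Nov 24).
Adelaide is UTC+10:30, so local arrival = 1:08 AM + 10:30 = 11:38 AM on Nov 24.
Layover = 5:58 PM − 11:38 AM = 6 hours 20 minutes.

6 hours 20 minutes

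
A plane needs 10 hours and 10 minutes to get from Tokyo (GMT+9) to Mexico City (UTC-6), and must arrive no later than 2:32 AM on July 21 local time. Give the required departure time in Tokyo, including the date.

7:22 AM on Jul 21

Target arrival in UTC: 2:32 AM + 6:00 = 8:32 AM on Jul 21.
Subtract 10 hours 10 minutes → departure 10:22 PM UTC on Jul 20.
Tokyo is UTC+9:00: 10:22 PM + 9:00 = 7:22 AM on Jul 21.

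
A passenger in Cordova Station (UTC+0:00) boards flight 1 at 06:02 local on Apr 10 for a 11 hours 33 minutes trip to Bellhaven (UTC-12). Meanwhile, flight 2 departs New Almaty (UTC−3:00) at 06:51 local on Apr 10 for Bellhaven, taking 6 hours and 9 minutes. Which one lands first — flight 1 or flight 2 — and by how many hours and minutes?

the second, by 1 hour 35 minutes

Flight 1 departs at 06:02 UTC (Apr 10).
+11 hours and 33 minutes → arrive 17:35 UTC on Apr 10.
Flight 2 in UTC: 06:51 + 3:00 = 09:51 on Apr 10.
+6 hours and 9 minutes → arrive 16:00 UTC on Apr 10.
Flight 2 lands earlier by 1 hour 35 minutes.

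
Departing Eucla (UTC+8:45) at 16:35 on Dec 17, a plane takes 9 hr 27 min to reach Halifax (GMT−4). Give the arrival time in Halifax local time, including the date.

13:17 on December 17

Convert departure to UTC: 16:35 − 8:45 = 07:50 UTC on Dec 17.
Add 9 hours 27 minutes travel time → 17:17 UTC.
Halifax is UTC−4:00, so local arrival = 17:17 − 4:00 = 13:17 on Dec 17.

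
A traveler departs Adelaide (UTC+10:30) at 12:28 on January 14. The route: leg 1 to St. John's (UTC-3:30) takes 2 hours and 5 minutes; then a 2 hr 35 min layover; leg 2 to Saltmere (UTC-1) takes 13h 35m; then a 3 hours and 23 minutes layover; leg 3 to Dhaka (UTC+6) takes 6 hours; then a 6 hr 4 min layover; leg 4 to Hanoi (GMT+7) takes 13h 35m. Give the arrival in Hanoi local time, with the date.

Convert departure to UTC: 12:28 − 10:30 = 01:58 UTC on Jan 14.
Add 2 hours 5 minutes leg 1 → 04:03 UTC.
Add 2 hours and 35 minutes layover in St. John's → 06:38 UTC.
Add 13 hours 35 minutes leg 2 → 20:13 UTC.
Add 3 hours and 23 minutes layover in Saltmere → 23:36 UTC.
Add 6 hours leg 3 → 05:36 UTC (Jan 15).
Add 6 hours and 4 minutes layover in Dhaka → 11:40 UTC.
Add 13 hours and 35 minutes leg 4 → 01:15 UTC (Jan 16).
Hanoi is UTC+7:00, so local arrival = 01:15 + 7:00 = 08:15 on Jan 16.

08:15 on Jan 16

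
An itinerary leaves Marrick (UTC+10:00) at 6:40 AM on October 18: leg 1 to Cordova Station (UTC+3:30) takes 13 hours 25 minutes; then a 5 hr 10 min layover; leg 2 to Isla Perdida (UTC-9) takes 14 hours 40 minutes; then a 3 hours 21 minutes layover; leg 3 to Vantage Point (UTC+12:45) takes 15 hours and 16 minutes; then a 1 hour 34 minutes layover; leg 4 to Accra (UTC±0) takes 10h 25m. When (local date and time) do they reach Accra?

12:31 PM on October 20

Convert departure to UTC: 6:40 AM − 10:00 = 8:40 PM UTC on Oct 17.
Add 13 hours and 25 minutes leg 1 → 10:05 AM UTC (Oct 18).
Add 5 hours and 10 minutes layover in Cordova Station → 3:15 PM UTC.
Add 14 hours 40 minutes leg 2 → 5:55 AM UTC (Oct 19).
Add 3 hours 21 minutes layover in Isla Perdida → 9:16 AM UTC.
Add 15 hours and 16 minutes leg 3 → 12:32 AM UTC (Oct 20).
Add 1 hour and 34 minutes layover in Vantage Point → 2:06 AM UTC.
Add 10 hours 25 minutes leg 4 → 12:31 PM UTC.
Accra is UTC+0, so local arrival is the same: 12:31 PM on Oct 20.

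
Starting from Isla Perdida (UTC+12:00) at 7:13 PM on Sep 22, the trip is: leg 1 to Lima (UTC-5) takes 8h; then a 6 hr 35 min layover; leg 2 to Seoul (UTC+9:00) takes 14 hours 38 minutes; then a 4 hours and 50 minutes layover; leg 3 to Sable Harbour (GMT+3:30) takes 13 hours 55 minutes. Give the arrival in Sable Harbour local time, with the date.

10:41 AM on September 24

Convert departure to UTC: 7:13 PM − 12:00 = 7:13 AM UTC on Sep 22.
Add 8 hours leg 1 → 3:13 PM UTC.
Add 6 hours 35 minutes layover in Lima → 9:48 PM UTC.
Add 14 hours 38 minutes leg 2 → 12:26 PM UTC (Sep 23).
Add 4 hours 50 minutes layover in Seoul → 5:16 PM UTC.
Add 13 hours and 55 minutes leg 3 → 7:11 AM UTC (Sep 24).
Sable Harbour is UTC+3:30, so local arrival = 7:11 AM + 3:30 = 10:41 AM on Sep 24.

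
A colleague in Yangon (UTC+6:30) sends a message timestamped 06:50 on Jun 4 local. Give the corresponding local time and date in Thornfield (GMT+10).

In UTC: 06:50 − 6:30 = 00:20 on Jun 4.
Thornfield is UTC+10:00: 00:20 + 10:00 = 10:20 on Jun 4.

10:20 on Jun 4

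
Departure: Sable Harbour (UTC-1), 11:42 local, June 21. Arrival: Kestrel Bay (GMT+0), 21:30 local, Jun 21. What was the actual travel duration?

8 hours 48 minutes

Kestrel Bay is 1:00 ahead of Sable Harbour.
Clock-face elapsed time (ignoring zones) is 9 hours 48 minutes.
Actual elapsed = 9 hours 48 minutes − 1:00 = 8 hours 48 minutes.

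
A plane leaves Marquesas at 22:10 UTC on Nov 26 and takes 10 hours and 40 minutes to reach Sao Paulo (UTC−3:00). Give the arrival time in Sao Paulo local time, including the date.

05:50 on November 27

Departure is given in UTC: 22:10 on Nov 26.
Add 10 hours 40 minutes → 08:50 UTC (Nov 27).
Sao Paulo is UTC−3:00: 08:50 − 3:00 = 05:50 on Nov 27.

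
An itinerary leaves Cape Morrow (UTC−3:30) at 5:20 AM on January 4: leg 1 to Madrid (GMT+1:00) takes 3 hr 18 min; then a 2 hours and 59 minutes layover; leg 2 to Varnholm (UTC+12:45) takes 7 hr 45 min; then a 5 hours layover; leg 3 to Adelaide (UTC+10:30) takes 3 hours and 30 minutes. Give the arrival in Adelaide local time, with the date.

Convert departure to UTC: 5:20 AM + 3:30 = 8:50 AM UTC on Jan 4.
Add 3 hours 18 minutes leg 1 → 12:08 PM UTC.
Add 2 hours and 59 minutes layover in Madrid → 3:07 PM UTC.
Add 7 hours and 45 minutes leg 2 → 10:52 PM UTC.
Add 5 hours layover in Varnholm → 3:52 AM UTC (Jan 5).
Add 3 hours 30 minutes leg 3 → 7:22 AM UTC.
Adelaide is UTC+10:30, so local arrival = 7:22 AM + 10:30 = 5:52 PM on Jan 5.

5:52 PM on Jan 5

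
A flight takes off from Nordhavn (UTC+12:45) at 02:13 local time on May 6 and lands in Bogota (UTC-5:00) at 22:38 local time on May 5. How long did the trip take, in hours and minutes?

14 hours 10 minutes

Bogota is 17:45 behind Nordhavn.
Clock-face elapsed time (ignoring zones) is −3 hours 35 minutes.
Actual elapsed = −3 hours 35 minutes + 17:45 = 14 hours 10 minutes.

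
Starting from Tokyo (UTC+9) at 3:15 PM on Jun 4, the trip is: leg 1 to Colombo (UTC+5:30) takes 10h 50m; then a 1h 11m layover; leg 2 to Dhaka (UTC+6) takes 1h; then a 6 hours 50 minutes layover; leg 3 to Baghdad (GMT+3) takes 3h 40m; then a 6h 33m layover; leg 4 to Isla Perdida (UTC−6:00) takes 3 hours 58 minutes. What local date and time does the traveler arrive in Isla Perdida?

Convert departure to UTC: 3:15 PM − 9:00 = 6:15 AM UTC on Jun 4.
Add 10 hours and 50 minutes leg 1 → 5:05 PM UTC.
Add 1 hour 11 minutes layover in Colombo → 6:16 PM UTC.
Add 1 hour leg 2 → 7:16 PM UTC.
Add 6 hours and 50 minutes layover in Dhaka → 2:06 AM UTC (Jun 5).
Add 3 hours 40 minutes leg 3 → 5:46 AM UTC.
Add 6 hours 33 minutes layover in Baghdad → 12:19 PM UTC.
Add 3 hours 58 minutes leg 4 → 4:17 PM UTC.
Isla Perdida is UTC−6:00, so local arrival = 4:17 PM − 6:00 = 10:17 AM on Jun 5.

10:17 AM on June 5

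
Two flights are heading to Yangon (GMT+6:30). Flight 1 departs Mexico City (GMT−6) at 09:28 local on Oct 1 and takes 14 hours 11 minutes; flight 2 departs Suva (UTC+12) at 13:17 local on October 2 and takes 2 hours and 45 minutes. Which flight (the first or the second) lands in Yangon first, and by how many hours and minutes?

Flight 1 in UTC: 09:28 + 6:00 = 15:28 on Oct 1.
+14 hours and 11 minutes → arrive 05:39 UTC on Oct 2.
Flight 2 in UTC: 13:17 − 12:00 = 01:17 on Oct 2.
+2 hours 45 minutes → arrive 04:02 UTC on Oct 2.
Flight 2 lands earlier by 1 hour 37 minutes.

the second, by 1 hour 37 minutes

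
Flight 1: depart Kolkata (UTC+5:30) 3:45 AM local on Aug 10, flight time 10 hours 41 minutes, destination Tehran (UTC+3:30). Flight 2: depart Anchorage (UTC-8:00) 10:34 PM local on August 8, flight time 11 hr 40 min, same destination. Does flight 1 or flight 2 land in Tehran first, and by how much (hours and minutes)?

the second, by 14 hours 42 minutes

Flight 1 in UTC: 3:45 AM − 5:30 = 10:15 PM on Aug 9.
+10 hours 41 minutes → arrive 8:56 AM UTC on Aug 10.
Flight 2 in UTC: 10:34 PM + 8:00 = 6:34 AM on Aug 9.
+11 hours and 40 minutes → arrive 6:14 PM UTC on Aug 9.
Flight 2 lands earlier by 14 hours 42 minutes.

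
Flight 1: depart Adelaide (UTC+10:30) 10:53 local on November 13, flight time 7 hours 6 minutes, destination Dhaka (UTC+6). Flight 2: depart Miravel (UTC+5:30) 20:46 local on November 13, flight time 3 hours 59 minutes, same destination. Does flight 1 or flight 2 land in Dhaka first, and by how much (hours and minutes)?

the first, by 11 hours 46 minutes

Flight 1 in UTC: 10:53 − 10:30 = 00:23 on Nov 13.
+7 hours 6 minutes → arrive 07:29 UTC on Nov 13.
Flight 2 in UTC: 20:46 − 5:30 = 15:16 on Nov 13.
+3 hours and 59 minutes → arrive 19:15 UTC on Nov 13.
Flight 1 lands earlier by 11 hours 46 minutes.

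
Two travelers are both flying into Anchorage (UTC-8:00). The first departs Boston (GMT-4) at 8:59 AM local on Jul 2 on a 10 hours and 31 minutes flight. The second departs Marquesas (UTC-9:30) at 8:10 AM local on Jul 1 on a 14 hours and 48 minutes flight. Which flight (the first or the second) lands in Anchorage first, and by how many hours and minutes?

Flight 1 in UTC: 8:59 AM + 4:00 = 12:59 PM on Jul 2.
+10 hours and 31 minutes → arrive 11:30 PM UTC on Jul 2.
Flight 2 in UTC: 8:10 AM + 9:30 = 5:40 PM on Jul 1.
+14 hours 48 minutes → arrive 8:28 AM UTC on Jul 2.
Flight 2 lands earlier by 15 hours 2 minutes.

the second, by 15 hours 2 minutes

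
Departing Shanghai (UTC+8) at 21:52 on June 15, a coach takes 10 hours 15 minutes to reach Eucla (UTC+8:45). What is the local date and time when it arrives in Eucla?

08:52 on June 16

Eucla is 0:45 ahead of Shanghai.
After 10 hours 15 minutes it is 08:07 (Jun 16) in Shanghai.
Shift by the zone difference: 08:07 + 0:45 = 08:52 on Jun 16 in Eucla.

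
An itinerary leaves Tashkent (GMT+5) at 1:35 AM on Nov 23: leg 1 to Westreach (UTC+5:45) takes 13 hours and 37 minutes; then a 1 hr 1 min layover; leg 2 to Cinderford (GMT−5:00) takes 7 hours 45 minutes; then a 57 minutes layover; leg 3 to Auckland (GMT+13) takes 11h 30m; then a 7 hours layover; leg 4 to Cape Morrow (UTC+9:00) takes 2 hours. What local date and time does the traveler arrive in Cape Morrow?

Convert departure to UTC: 1:35 AM − 5:00 = 8:35 PM UTC on Nov 22.
Add 13 hours and 37 minutes leg 1 → 10:12 AM UTC (Nov 23).
Add 1 hour and 1 minute layover in Westreach → 11:13 AM UTC.
Add 7 hours 45 minutes leg 2 → 6:58 PM UTC.
Add 57 minutes layover in Cinderford → 7:55 PM UTC.
Add 11 hours 30 minutes leg 3 → 7:25 AM UTC (Nov 24).
Add 7 hours layover in Auckland → 2:25 PM UTC.
Add 2 hours leg 4 → 4:25 PM UTC.
Cape Morrow is UTC+9:00, so local arrival = 4:25 PM + 9:00 = 1:25 AM on Nov 25.

1:25 AM on November 25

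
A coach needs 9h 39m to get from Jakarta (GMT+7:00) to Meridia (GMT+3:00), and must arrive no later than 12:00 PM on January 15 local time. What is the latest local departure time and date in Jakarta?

Target arrival in UTC: 12:00 PM − 3:00 = 9:00 AM on Jan 15.
Subtract 9 hours 39 minutes → departure 11:21 PM UTC on Jan 14.
Jakarta is UTC+7:00: 11:21 PM + 7:00 = 6:21 AM on Jan 15.

6:21 AM on Jan 15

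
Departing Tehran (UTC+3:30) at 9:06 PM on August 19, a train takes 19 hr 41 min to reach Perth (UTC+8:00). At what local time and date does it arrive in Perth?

9:17 PM on August 20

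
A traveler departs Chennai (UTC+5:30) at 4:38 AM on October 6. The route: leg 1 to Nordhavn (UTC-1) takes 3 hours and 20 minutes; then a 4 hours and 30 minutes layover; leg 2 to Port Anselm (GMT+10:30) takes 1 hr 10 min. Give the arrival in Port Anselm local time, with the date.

6:38 PM on October 6

Convert departure to UTC: 4:38 AM − 5:30 = 11:08 PM UTC on Oct 5.
Add 3 hours and 20 minutes leg 1 → 2:28 AM UTC (Oct 6).
Add 4 hours 30 minutes layover in Nordhavn → 6:58 AM UTC.
Add 1 hour 10 minutes leg 2 → 8:08 AM UTC.
Port Anselm is UTC+10:30, so local arrival = 8:08 AM + 10:30 = 6:38 PM on Oct 6.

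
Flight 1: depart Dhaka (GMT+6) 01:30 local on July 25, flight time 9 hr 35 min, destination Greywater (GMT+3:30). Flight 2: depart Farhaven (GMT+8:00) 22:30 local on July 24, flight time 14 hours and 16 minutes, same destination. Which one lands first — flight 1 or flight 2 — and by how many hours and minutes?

the second, by 19 minutes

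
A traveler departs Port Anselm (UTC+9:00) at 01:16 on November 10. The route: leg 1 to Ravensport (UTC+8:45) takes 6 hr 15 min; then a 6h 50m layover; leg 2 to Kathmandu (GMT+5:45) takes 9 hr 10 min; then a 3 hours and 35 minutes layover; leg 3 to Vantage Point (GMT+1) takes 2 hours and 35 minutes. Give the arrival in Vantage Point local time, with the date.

Convert departure to UTC: 01:16 − 9:00 = 16:16 UTC on Nov 9.
Add 6 hours 15 minutes leg 1 → 22:31 UTC.
Add 6 hours and 50 minutes layover in Ravensport → 05:21 UTC (Nov 10).
Add 9 hours 10 minutes leg 2 → 14:31 UTC.
Add 3 hours and 35 minutes layover in Kathmandu → 18:06 UTC.
Add 2 hours and 35 minutes leg 3 → 20:41 UTC.
Vantage Point is UTC+1:00, so local arrival = 20:41 + 1:00 = 21:41 on Nov 10.

21:41 on Nov 10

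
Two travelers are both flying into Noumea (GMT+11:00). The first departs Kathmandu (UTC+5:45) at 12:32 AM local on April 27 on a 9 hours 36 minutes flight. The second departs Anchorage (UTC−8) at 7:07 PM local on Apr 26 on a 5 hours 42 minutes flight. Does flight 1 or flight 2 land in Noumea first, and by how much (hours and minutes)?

the first, by 4 hours 26 minutes

Flight 1 in UTC: 12:32 AM − 5:45 = 6:47 PM on Apr 26.
+9 hours and 36 minutes → arrive 4:23 AM UTC on Apr 27.
Flight 2 in UTC: 7:07 PM + 8:00 = 3:07 AM on Apr 27.
+5 hours and 42 minutes → arrive 8:49 AM UTC on Apr 27.
Flight 1 lands earlier by 4 hours 26 minutes.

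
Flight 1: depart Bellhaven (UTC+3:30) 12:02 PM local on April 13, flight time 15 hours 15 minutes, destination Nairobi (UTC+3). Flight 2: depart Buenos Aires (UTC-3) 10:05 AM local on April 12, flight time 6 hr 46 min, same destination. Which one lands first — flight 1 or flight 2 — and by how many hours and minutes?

the second, by 27 hours 56 minutes

Flight 1 in UTC: 12:02 PM − 3:30 = 8:32 AM on Apr 13.
+15 hours 15 minutes → arrive 11:47 PM UTC on Apr 13.
Flight 2 in UTC: 10:05 AM + 3:00 = 1:05 PM on Apr 12.
+6 hours 46 minutes → arrive 7:51 PM UTC on Apr 12.
Flight 2 lands earlier by 27 hours 56 minutes.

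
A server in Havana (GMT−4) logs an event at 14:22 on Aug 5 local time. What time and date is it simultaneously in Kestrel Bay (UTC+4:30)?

Kestrel Bay is 8:30 ahead of Havana.
Shift by the zone difference: 14:22 + 8:30 = 22:52 on Aug 5 in Kestrel Bay.

22:52 on Aug 5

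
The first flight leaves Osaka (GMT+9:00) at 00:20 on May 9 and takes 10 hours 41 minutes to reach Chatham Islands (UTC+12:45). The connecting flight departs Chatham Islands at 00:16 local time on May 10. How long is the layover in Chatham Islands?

9 hours 30 minutes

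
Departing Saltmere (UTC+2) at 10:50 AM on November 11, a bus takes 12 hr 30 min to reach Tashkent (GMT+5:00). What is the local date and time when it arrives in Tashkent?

2:20 AM on Nov 12

Convert departure to UTC: 10:50 AM − 2:00 = 8:50 AM UTC on Nov 11.
Add 12 hours 30 minutes travel time → 9:20 PM UTC.
Tashkent is UTC+5:00, so local arrival = 9:20 PM + 5:00 = 2:20 AM on Nov 12.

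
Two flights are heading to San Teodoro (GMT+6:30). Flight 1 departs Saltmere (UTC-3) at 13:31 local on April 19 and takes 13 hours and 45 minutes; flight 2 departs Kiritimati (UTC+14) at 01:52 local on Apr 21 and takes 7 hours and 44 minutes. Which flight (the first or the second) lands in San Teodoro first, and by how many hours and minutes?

the first, by 13 hours 20 minutes

Flight 1 in UTC: 13:31 + 3:00 = 16:31 on Apr 19.
+13 hours 45 minutes → arrive 06:16 UTC on Apr 20.
Flight 2 in UTC: 01:52 − 14:00 = 11:52 on Apr 20.
+7 hours 44 minutes → arrive 19:36 UTC on Apr 20.
Flight 1 lands earlier by 13 hours 20 minutes.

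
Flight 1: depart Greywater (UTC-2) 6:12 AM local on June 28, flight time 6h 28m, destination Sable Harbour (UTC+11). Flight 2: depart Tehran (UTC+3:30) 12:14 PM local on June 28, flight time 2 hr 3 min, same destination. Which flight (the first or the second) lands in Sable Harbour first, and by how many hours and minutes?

Flight 1 in UTC: 6:12 AM + 2:00 = 8:12 AM on Jun 28.
+6 hours and 28 minutes → arrive 2:40 PM UTC on Jun 28.
Flight 2 in UTC: 12:14 PM − 3:30 = 8:44 AM on Jun 28.
+2 hours and 3 minutes → arrive 10:47 AM UTC on Jun 28.
Flight 2 lands earlier by 3 hours 53 minutes.

the second, by 3 hours 53 minutes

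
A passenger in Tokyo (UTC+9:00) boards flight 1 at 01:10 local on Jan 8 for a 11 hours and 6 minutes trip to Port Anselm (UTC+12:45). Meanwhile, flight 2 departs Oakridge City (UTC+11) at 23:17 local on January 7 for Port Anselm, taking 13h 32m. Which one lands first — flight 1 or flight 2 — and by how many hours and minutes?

the second, by 1 hour 27 minutes

Flight 1 in UTC: 01:10 − 9:00 = 16:10 on Jan 7.
+11 hours and 6 minutes → arrive 03:16 UTC on Jan 8.
Flight 2 in UTC: 23:17 − 11:00 = 12:17 on Jan 7.
+13 hours and 32 minutes → arrive 01:49 UTC on Jan 8.
Flight 2 lands earlier by 1 hour 27 minutes.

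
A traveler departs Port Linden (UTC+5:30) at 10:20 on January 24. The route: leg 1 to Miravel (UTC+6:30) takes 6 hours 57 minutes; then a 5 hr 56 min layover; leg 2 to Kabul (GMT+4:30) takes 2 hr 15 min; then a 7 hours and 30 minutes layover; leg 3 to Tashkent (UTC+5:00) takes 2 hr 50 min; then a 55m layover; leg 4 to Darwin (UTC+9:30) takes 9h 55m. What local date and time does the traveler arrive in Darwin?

Convert departure to UTC: 10:20 − 5:30 = 04:50 UTC on Jan 24.
Add 6 hours 57 minutes leg 1 → 11:47 UTC.
Add 5 hours and 56 minutes layover in Miravel → 17:43 UTC.
Add 2 hours and 15 minutes leg 2 → 19:58 UTC.
Add 7 hours 30 minutes layover in Kabul → 03:28 UTC (Jan 25).
Add 2 hours and 50 minutes leg 3 → 06:18 UTC.
Add 55 minutes layover in Tashkent → 07:13 UTC.
Add 9 hours 55 minutes leg 4 → 17:08 UTC.
Darwin is UTC+9:30, so local arrival = 17:08 + 9:30 = 02:38 on Jan 26.

02:38 on Jan 26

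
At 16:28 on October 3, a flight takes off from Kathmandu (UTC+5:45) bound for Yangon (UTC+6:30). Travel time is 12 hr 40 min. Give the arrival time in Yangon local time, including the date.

05:53 on Oct 4

Convert departure to UTC: 16:28 − 5:45 = 10:43 UTC on Oct 3.
Add 12 hours 40 minutes travel time → 23:23 UTC.
Yangon is UTC+6:30, so local arrival = 23:23 + 6:30 = 05:53 on Oct 4.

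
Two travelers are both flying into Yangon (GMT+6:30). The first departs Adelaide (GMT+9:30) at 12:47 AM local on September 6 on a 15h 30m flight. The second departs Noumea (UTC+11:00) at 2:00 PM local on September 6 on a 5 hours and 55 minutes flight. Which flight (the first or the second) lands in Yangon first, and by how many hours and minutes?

the first, by 2 hours 8 minutes

Flight 1 in UTC: 12:47 AM − 9:30 = 3:17 PM on Sep 5.
+15 hours 30 minutes → arrive 6:47 AM UTC on Sep 6.
Flight 2 in UTC: 2:00 PM − 11:00 = 3:00 AM on Sep 6.
+5 hours and 55 minutes → arrive 8:55 AM UTC on Sep 6.
Flight 1 lands earlier by 2 hours 8 minutes.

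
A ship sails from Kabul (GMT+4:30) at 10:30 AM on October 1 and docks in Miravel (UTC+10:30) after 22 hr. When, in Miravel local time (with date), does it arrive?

2:30 PM on October 2

Convert departure to UTC: 10:30 AM − 4:30 = 6:00 AM UTC on Oct 1.
Add 22 hours travel time → 4:00 AM UTC (Oct 2).
Miravel is UTC+10:30, so local arrival = 4:00 AM + 10:30 = 2:30 PM on Oct 2.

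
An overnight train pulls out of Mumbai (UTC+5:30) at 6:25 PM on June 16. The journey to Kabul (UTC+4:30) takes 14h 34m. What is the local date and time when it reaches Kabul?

7:59 AM on June 17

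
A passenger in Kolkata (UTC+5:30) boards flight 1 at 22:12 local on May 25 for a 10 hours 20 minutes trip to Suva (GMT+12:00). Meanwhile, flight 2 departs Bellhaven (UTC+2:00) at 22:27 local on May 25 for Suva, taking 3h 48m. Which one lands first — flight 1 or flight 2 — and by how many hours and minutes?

Flight 1 in UTC: 22:12 − 5:30 = 16:42 on May 25.
+10 hours 20 minutes → arrive 03:02 UTC on May 26.
Flight 2 in UTC: 22:27 − 2:00 = 20:27 on May 25.
+3 hours and 48 minutes → arrive 00:15 UTC on May 26.
Flight 2 lands earlier by 2 hours 47 minutes.

the second, by 2 hours 47 minutes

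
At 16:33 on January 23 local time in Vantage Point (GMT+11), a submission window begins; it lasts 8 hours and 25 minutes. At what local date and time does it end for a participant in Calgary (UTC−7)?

Calgary is 18:00 behind Vantage Point.
After 8 hours 25 minutes it is 00:58 (Jan 24) in Vantage Point.
Shift by the zone difference: 00:58 − 18:00 = 06:58 on Jan 23 in Calgary.

06:58 on Jan 23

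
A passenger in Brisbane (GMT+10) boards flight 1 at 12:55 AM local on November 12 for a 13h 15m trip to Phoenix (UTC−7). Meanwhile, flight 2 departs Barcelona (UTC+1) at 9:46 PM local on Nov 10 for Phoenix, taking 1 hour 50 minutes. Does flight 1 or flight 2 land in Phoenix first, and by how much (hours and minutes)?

Flight 1 in UTC: 12:55 AM − 10:00 = 2:55 PM on Nov 11.
+13 hours 15 minutes → arrive 4:10 AM UTC on Nov 12.
Flight 2 in UTC: 9:46 PM − 1:00 = 8:46 PM on Nov 10.
+1 hour 50 minutes → arrive 10:36 PM UTC on Nov 10.
Flight 2 lands earlier by 29 hours 34 minutes.

the second, by 29 hours 34 minutes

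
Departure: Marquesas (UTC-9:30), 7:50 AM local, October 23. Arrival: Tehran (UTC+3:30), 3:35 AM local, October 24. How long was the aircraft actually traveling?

6 hours 45 minutes

Tehran is 13:00 ahead of Marquesas.
Clock-face elapsed time (ignoring zones) is 19 hours 45 minutes.
Actual elapsed = 19 hours 45 minutes − 13:00 = 6 hours 45 minutes.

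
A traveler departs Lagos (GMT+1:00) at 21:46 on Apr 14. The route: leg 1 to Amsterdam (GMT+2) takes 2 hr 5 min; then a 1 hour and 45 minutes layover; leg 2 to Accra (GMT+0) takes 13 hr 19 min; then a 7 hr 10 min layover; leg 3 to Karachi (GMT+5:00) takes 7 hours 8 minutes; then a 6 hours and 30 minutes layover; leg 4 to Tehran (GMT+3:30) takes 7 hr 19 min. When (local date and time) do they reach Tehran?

21:32 on Apr 16

Convert departure to UTC: 21:46 − 1:00 = 20:46 UTC on Apr 14.
Add 2 hours and 5 minutes leg 1 → 22:51 UTC.
Add 1 hour 45 minutes layover in Amsterdam → 00:36 UTC (Apr 15).
Add 13 hours 19 minutes leg 2 → 13:55 UTC.
Add 7 hours and 10 minutes layover in Accra → 21:05 UTC.
Add 7 hours 8 minutes leg 3 → 04:13 UTC (Apr 16).
Add 6 hours 30 minutes layover in Karachi → 10:43 UTC.
Add 7 hours 19 minutes leg 4 → 18:02 UTC.
Tehran is UTC+3:30, so local arrival = 18:02 + 3:30 = 21:32 on Apr 16.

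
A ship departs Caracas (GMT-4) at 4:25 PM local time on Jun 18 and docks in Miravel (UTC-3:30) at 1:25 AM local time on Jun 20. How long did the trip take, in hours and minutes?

32 hours 30 minutes

Departure in UTC: 4:25 PM + 4:00 = 8:25 PM on Jun 18.
Arrival in UTC: 1:25 AM + 3:30 = 4:55 AM on Jun 20.
Elapsed = 4:55 AM − 8:25 PM (+2 days) = 32 hours 30 minutes.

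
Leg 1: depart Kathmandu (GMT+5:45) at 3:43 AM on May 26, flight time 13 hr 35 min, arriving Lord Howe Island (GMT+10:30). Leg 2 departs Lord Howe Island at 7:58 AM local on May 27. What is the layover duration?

9 hours 55 minutes

Convert departure to UTC: 3:43 AM − 5:45 = 9:58 PM UTC on May 25.
Add 13 hours and 35 minutes flight time → 11:33 AM UTC (May 26).
Lord Howe Island is UTC+10:30, so local arrival = 11:33 AM + 10:30 = 10:03 PM on May 26.
Layover = 7:58 AM − 10:03 PM (+1 day) = 9 hours 55 minutes.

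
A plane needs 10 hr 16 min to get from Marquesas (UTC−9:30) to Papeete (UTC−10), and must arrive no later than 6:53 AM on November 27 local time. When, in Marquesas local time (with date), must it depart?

9:07 PM on November 26

Target arrival in UTC: 6:53 AM + 10:00 = 4:53 PM on Nov 27.
Subtract 10 hours and 16 minutes → departure 6:37 AM UTC on Nov 27.
Marquesas is UTC−9:30: 6:37 AM − 9:30 = 9:07 PM on Nov 26.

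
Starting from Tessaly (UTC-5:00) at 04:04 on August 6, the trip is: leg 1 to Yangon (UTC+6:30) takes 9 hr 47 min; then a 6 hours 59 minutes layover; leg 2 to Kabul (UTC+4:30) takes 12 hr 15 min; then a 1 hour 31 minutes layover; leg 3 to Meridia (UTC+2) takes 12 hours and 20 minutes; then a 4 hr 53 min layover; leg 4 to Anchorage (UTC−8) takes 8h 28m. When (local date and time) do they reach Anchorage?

Convert departure to UTC: 04:04 + 5:00 = 09:04 UTC on Aug 6.
Add 9 hours and 47 minutes leg 1 → 18:51 UTC.
Add 6 hours 59 minutes layover in Yangon → 01:50 UTC (Aug 7).
Add 12 hours 15 minutes leg 2 → 14:05 UTC.
Add 1 hour and 31 minutes layover in Kabul → 15:36 UTC.
Add 12 hours 20 minutes leg 3 → 03:56 UTC (Aug 8).
Add 4 hours and 53 minutes layover in Meridia → 08:49 UTC.
Add 8 hours 28 minutes leg 4 → 17:17 UTC.
Anchorage is UTC−8:00, so local arrival = 17:17 − 8:00 = 09:17 on Aug 8.

09:17 on Aug 8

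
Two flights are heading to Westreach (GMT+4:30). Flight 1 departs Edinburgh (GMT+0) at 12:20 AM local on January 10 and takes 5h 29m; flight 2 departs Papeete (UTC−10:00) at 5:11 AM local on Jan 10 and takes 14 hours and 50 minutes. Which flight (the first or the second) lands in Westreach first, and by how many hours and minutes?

Flight 1 departs at 12:20 AM UTC (Jan 10).
+5 hours 29 minutes → arrive 5:49 AM UTC on Jan 10.
Flight 2 in UTC: 5:11 AM + 10:00 = 3:11 PM on Jan 10.
+14 hours and 50 minutes → arrive 6:01 AM UTC on Jan 11.
Flight 1 lands earlier by 24 hours 12 minutes.

the first, by 24 hours 12 minutes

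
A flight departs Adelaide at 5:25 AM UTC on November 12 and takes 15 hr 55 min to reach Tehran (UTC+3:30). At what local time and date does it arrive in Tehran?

12:50 AM on November 13

Departure is given in UTC: 5:25 AM on Nov 12.
Add 15 hours 55 minutes → 9:20 PM UTC.
Tehran is UTC+3:30: 9:20 PM + 3:30 = 12:50 AM on Nov 13.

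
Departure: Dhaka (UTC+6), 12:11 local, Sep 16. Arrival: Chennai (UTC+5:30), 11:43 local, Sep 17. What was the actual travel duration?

24 hours 2 minutes

Departure in UTC: 12:11 − 6:00 = 06:11 on Sep 16.
Arrival in UTC: 11:43 − 5:30 = 06:13 on Sep 17.
Elapsed = 06:13 − 06:11 (+1 day) = 24 hours 2 minutes.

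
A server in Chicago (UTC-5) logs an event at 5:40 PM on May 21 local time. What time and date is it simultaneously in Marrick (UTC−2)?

8:40 PM on May 21

In UTC: 5:40 PM + 5:00 = 10:40 PM on May 21.
Marrick is UTC−2:00: 10:40 PM − 2:00 = 8:40 PM on May 21.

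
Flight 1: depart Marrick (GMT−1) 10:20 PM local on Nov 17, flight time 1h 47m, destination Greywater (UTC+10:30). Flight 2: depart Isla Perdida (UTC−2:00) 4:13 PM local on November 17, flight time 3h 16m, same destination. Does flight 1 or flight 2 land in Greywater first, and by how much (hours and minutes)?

the second, by 3 hours 38 minutes

Flight 1 in UTC: 10:20 PM + 1:00 = 11:20 PM on Nov 17.
+1 hour and 47 minutes → arrive 1:07 AM UTC on Nov 18.
Flight 2 in UTC: 4:13 PM + 2:00 = 6:13 PM on Nov 17.
+3 hours and 16 minutes → arrive 9:29 PM UTC on Nov 17.
Flight 2 lands earlier by 3 hours 38 minutes.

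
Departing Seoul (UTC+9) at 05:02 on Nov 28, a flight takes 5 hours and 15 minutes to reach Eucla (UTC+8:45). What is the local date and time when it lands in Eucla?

10:02 on Nov 28

Convert departure to UTC: 05:02 − 9:00 = 20:02 UTC on Nov 27.
Add 5 hours and 15 minutes travel time → 01:17 UTC (Nov 28).
Eucla is UTC+8:45, so local arrival = 01:17 + 8:45 = 10:02 on Nov 28.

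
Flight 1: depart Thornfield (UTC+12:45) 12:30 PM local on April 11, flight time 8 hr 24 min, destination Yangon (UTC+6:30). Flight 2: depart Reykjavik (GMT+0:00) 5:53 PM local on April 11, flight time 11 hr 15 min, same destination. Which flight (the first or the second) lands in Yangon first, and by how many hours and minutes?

Flight 1 in UTC: 12:30 PM − 12:45 = 11:45 PM on Apr 10.
+8 hours and 24 minutes → arrive 8:09 AM UTC on Apr 11.
Flight 2 departs at 5:53 PM UTC (Apr 11).
+11 hours and 15 minutes → arrive 5:08 AM UTC on Apr 12.
Flight 1 lands earlier by 20 hours 59 minutes.

the first, by 20 hours 59 minutes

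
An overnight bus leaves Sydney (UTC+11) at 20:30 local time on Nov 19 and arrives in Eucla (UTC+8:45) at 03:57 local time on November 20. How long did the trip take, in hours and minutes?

9 hours 42 minutes

Departure in UTC: 20:30 − 11:00 = 09:30 on Nov 19.
Arrival in UTC: 03:57 − 8:45 = 19:12 on Nov 19.
Elapsed = 19:12 − 09:30 = 9 hours 42 minutes.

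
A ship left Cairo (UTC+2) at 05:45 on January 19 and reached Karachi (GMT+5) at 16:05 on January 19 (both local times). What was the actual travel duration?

Departure in UTC: 05:45 − 2:00 = 03:45 on Jan 19.
Arrival in UTC: 16:05 − 5:00 = 11:05 on Jan 19.
Elapsed = 11:05 − 03:45 = 7 hours 20 minutes.

7 hours 20 minutes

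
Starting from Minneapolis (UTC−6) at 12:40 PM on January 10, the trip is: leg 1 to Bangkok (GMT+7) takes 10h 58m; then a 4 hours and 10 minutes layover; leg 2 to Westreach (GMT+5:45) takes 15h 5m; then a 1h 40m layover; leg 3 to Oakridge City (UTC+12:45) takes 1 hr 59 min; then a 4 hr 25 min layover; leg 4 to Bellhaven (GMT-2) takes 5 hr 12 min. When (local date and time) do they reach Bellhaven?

Convert departure to UTC: 12:40 PM + 6:00 = 6:40 PM UTC on Jan 10.
Add 10 hours 58 minutes leg 1 → 5:38 AM UTC (Jan 11).
Add 4 hours 10 minutes layover in Bangkok → 9:48 AM UTC.
Add 15 hours 5 minutes leg 2 → 12:53 AM UTC (Jan 12).
Add 1 hour and 40 minutes layover in Westreach → 2:33 AM UTC.
Add 1 hour and 59 minutes leg 3 → 4:32 AM UTC.
Add 4 hours 25 minutes layover in Oakridge City → 8:57 AM UTC.
Add 5 hours and 12 minutes leg 4 → 2:09 PM UTC.
Bellhaven is UTC−2:00, so local arrival = 2:09 PM − 2:00 = 12:09 PM on Jan 12.

12:09 PM on January 12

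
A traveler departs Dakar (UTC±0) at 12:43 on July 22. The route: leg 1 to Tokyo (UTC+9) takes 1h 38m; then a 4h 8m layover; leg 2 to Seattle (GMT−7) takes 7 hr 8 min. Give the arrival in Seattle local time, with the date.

18:37 on July 22

Dakar is at UTC+0, so departure is already 12:43 UTC on Jul 22.
Add 1 hour 38 minutes leg 1 → 14:21 UTC.
Add 4 hours and 8 minutes layover in Tokyo → 18:29 UTC.
Add 7 hours 8 minutes leg 2 → 01:37 UTC (Jul 23).
Seattle is UTC−7:00, so local arrival = 01:37 − 7:00 = 18:37 on Jul 22.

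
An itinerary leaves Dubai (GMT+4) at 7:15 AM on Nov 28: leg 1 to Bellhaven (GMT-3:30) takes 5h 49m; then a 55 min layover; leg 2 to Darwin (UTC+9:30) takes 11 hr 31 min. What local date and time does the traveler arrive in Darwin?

Convert departure to UTC: 7:15 AM − 4:00 = 3:15 AM UTC on Nov 28.
Add 5 hours and 49 minutes leg 1 → 9:04 AM UTC.
Add 55 minutes layover in Bellhaven → 9:59 AM UTC.
Add 11 hours and 31 minutes leg 2 → 9:30 PM UTC.
Darwin is UTC+9:30, so local arrival = 9:30 PM + 9:30 = 7:00 AM on Nov 29.

7:00 AM on November 29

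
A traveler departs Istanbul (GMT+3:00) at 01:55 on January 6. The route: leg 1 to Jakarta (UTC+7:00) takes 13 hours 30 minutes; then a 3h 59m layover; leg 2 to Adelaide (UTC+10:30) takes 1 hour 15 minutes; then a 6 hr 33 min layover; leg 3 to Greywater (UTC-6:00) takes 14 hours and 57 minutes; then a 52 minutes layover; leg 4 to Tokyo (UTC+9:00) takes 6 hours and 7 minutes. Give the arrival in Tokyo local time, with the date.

07:08 on January 8

Convert departure to UTC: 01:55 − 3:00 = 22:55 UTC on Jan 5.
Add 13 hours and 30 minutes leg 1 → 12:25 UTC (Jan 6).
Add 3 hours 59 minutes layover in Jakarta → 16:24 UTC.
Add 1 hour 15 minutes leg 2 → 17:39 UTC.
Add 6 hours and 33 minutes layover in Adelaide → 00:12 UTC (Jan 7).
Add 14 hours and 57 minutes leg 3 → 15:09 UTC.
Add 52 minutes layover in Greywater → 16:01 UTC.
Add 6 hours and 7 minutes leg 4 → 22:08 UTC.
Tokyo is UTC+9:00, so local arrival = 22:08 + 9:00 = 07:08 on Jan 8.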